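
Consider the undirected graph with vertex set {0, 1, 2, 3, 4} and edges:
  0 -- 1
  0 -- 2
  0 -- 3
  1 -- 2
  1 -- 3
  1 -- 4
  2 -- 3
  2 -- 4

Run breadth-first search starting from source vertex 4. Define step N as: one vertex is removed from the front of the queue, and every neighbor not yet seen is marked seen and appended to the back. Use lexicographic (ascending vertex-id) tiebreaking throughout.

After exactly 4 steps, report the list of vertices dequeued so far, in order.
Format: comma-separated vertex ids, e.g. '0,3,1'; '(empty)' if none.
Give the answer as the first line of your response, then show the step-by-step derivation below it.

4,1,2,0

step 1: dequeue 4; queue=[1,2]; order=4
step 2: dequeue 1; queue=[2,0,3]; order=4,1
step 3: dequeue 2; queue=[0,3]; order=4,1,2
step 4: dequeue 0; queue=[3]; order=4,1,2,0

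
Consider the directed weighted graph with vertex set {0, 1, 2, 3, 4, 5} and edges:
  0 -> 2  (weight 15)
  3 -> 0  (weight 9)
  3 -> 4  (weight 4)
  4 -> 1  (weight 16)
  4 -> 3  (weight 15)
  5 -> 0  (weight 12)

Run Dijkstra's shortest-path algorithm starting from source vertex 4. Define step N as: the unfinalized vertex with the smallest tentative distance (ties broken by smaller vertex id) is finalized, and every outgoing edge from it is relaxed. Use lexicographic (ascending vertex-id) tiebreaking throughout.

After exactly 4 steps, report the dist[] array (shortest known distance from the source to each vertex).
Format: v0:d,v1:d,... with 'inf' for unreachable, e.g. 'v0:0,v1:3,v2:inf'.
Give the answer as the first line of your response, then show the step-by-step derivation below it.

v0:24,v1:16,v2:39,v3:15,v4:0,v5:inf

step 1: dist = v0:inf,v1:16,v2:inf,v3:15,v4:0,v5:inf
step 2: dist = v0:24,v1:16,v2:inf,v3:15,v4:0,v5:inf
step 3: dist = v0:24,v1:16,v2:inf,v3:15,v4:0,v5:inf
step 4: dist = v0:24,v1:16,v2:39,v3:15,v4:0,v5:inf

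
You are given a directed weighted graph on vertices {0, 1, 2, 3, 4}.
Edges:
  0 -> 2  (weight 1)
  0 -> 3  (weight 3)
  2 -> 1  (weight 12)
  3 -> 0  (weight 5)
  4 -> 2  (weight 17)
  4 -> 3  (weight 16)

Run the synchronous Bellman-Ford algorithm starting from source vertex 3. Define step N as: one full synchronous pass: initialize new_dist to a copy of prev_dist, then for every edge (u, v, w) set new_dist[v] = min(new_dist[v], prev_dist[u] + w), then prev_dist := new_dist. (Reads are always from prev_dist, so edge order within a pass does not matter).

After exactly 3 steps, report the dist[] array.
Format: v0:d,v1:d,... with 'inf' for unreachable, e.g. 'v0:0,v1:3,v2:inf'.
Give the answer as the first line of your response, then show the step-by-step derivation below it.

v0:5,v1:18,v2:6,v3:0,v4:inf

step 1: dist = v0:5,v1:inf,v2:inf,v3:0,v4:inf
step 2: dist = v0:5,v1:inf,v2:6,v3:0,v4:inf
step 3: dist = v0:5,v1:18,v2:6,v3:0,v4:inf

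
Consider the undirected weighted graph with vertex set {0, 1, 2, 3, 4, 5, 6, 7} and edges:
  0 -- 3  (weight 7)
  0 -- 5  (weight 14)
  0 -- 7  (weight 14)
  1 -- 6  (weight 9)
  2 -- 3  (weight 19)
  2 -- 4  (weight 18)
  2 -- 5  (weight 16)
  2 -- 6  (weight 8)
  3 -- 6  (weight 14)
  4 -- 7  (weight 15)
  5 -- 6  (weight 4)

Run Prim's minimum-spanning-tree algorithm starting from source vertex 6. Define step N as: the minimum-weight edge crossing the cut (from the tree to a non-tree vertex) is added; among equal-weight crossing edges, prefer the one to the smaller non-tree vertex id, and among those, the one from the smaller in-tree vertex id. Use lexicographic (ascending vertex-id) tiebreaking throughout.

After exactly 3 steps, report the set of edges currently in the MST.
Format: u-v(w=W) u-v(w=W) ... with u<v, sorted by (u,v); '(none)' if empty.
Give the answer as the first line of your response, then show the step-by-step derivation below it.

1-6(w=9) 2-6(w=8) 5-6(w=4)

step 1: add edge 5-6 (w=4); MST = {5-6(w=4)}
step 2: add edge 2-6 (w=8); MST = {2-6(w=8) 5-6(w=4)}
step 3: add edge 1-6 (w=9); MST = {1-6(w=9) 2-6(w=8) 5-6(w=4)}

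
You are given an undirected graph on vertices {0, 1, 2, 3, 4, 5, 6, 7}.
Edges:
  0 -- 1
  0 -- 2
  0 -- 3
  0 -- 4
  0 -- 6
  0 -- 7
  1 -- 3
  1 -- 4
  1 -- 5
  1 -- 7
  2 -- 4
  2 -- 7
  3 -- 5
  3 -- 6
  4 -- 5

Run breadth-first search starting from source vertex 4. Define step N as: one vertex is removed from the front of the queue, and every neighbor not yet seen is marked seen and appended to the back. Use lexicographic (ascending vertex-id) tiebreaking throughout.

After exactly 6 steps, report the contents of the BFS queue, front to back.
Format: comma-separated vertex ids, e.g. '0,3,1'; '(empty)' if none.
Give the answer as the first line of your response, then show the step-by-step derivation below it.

6,7

step 1: dequeue 4; queue=[0,1,2,5]; order=4
step 2: dequeue 0; queue=[1,2,5,3,6,7]; order=4,0
step 3: dequeue 1; queue=[2,5,3,6,7]; order=4,0,1
step 4: dequeue 2; queue=[5,3,6,7]; order=4,0,1,2
step 5: dequeue 5; queue=[3,6,7]; order=4,0,1,2,5
step 6: dequeue 3; queue=[6,7]; order=4,0,1,2,5,3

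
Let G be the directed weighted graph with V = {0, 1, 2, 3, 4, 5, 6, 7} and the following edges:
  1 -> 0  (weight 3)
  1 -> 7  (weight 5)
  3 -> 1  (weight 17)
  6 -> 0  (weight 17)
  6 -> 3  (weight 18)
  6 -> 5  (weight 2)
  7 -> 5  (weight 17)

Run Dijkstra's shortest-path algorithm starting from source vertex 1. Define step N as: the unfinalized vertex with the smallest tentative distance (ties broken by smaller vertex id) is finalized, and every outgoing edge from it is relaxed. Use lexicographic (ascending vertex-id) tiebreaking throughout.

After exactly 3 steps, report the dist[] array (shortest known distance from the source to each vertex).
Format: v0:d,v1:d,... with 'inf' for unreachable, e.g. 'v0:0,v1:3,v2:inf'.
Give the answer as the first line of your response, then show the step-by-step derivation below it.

v0:3,v1:0,v2:inf,v3:inf,v4:inf,v5:22,v6:inf,v7:5

step 1: dist = v0:3,v1:0,v2:inf,v3:inf,v4:inf,v5:inf,v6:inf,v7:5
step 2: dist = v0:3,v1:0,v2:inf,v3:inf,v4:inf,v5:inf,v6:inf,v7:5
step 3: dist = v0:3,v1:0,v2:inf,v3:inf,v4:inf,v5:22,v6:inf,v7:5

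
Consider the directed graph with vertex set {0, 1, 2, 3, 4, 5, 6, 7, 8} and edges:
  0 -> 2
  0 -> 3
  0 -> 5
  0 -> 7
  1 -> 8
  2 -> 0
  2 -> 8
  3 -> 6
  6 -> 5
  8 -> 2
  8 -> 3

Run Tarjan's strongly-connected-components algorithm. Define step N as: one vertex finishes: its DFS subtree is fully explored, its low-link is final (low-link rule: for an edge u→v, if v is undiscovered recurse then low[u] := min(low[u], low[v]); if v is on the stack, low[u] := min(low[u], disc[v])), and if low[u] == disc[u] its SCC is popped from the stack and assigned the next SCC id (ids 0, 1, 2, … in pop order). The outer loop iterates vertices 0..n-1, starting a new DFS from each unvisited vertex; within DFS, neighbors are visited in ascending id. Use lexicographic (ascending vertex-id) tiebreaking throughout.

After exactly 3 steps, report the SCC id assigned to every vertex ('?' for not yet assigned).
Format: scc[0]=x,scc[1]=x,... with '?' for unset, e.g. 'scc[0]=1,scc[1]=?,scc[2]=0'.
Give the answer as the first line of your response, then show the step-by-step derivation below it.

scc[0]=?,scc[1]=?,scc[2]=?,scc[3]=2,scc[4]=?,scc[5]=0,scc[6]=1,scc[7]=?,scc[8]=?

step 1: low=(low[0]=0,low[1]=?,low[2]=0,low[3]=3,low[4]=?,low[5]=5,low[6]=4,low[7]=?,low[8]=1); scc=(scc[0]=?,scc[1]=?,scc[2]=?,scc[3]=?,scc[4]=?,scc[5]=0,scc[6]=?,scc[7]=?,scc[8]=?)
step 2: low=(low[0]=0,low[1]=?,low[2]=0,low[3]=3,low[4]=?,low[5]=5,low[6]=4,low[7]=?,low[8]=1); scc=(scc[0]=?,scc[1]=?,scc[2]=?,scc[3]=?,scc[4]=?,scc[5]=0,scc[6]=1,scc[7]=?,scc[8]=?)
step 3: low=(low[0]=0,low[1]=?,low[2]=0,low[3]=3,low[4]=?,low[5]=5,low[6]=4,low[7]=?,low[8]=1); scc=(scc[0]=?,scc[1]=?,scc[2]=?,scc[3]=2,scc[4]=?,scc[5]=0,scc[6]=1,scc[7]=?,scc[8]=?)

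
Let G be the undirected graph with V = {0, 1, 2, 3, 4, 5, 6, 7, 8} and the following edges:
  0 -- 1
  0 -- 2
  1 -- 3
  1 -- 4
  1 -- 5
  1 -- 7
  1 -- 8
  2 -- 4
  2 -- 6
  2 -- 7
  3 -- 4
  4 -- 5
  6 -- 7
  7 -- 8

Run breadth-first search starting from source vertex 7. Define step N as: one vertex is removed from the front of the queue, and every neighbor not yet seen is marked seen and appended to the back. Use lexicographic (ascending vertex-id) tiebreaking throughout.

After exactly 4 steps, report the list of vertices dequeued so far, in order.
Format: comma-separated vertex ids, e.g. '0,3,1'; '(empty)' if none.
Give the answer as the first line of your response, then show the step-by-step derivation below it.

7,1,2,6

step 1: dequeue 7; queue=[1,2,6,8]; order=7
step 2: dequeue 1; queue=[2,6,8,0,3,4,5]; order=7,1
step 3: dequeue 2; queue=[6,8,0,3,4,5]; order=7,1,2
step 4: dequeue 6; queue=[8,0,3,4,5]; order=7,1,2,6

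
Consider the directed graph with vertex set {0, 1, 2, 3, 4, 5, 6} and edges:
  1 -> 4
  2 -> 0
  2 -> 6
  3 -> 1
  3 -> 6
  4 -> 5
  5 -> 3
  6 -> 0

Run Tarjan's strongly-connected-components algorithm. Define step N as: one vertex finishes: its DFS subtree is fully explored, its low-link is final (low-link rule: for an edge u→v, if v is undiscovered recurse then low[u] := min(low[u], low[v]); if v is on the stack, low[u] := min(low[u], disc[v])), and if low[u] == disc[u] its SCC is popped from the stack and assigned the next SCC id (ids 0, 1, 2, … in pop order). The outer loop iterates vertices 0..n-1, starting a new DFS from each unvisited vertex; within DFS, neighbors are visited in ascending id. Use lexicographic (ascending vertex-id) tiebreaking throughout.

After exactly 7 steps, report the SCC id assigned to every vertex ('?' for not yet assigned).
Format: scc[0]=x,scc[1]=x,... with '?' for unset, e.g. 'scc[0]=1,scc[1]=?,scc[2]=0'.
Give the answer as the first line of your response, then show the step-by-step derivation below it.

scc[0]=0,scc[1]=2,scc[2]=3,scc[3]=2,scc[4]=2,scc[5]=2,scc[6]=1

step 1: low=(low[0]=0,low[1]=?,low[2]=?,low[3]=?,low[4]=?,low[5]=?,low[6]=?); scc=(scc[0]=0,scc[1]=?,scc[2]=?,scc[3]=?,scc[4]=?,scc[5]=?,scc[6]=?)
step 2: low=(low[0]=0,low[1]=1,low[2]=?,low[3]=1,low[4]=2,low[5]=3,low[6]=5); scc=(scc[0]=0,scc[1]=?,scc[2]=?,scc[3]=?,scc[4]=?,scc[5]=?,scc[6]=1)
step 3: low=(low[0]=0,low[1]=1,low[2]=?,low[3]=1,low[4]=2,low[5]=3,low[6]=5); scc=(scc[0]=0,scc[1]=?,scc[2]=?,scc[3]=?,scc[4]=?,scc[5]=?,scc[6]=1)
step 4: low=(low[0]=0,low[1]=1,low[2]=?,low[3]=1,low[4]=2,low[5]=1,low[6]=5); scc=(scc[0]=0,scc[1]=?,scc[2]=?,scc[3]=?,scc[4]=?,scc[5]=?,scc[6]=1)
step 5: low=(low[0]=0,low[1]=1,low[2]=?,low[3]=1,low[4]=1,low[5]=1,low[6]=5); scc=(scc[0]=0,scc[1]=?,scc[2]=?,scc[3]=?,scc[4]=?,scc[5]=?,scc[6]=1)
step 6: low=(low[0]=0,low[1]=1,low[2]=?,low[3]=1,low[4]=1,low[5]=1,low[6]=5); scc=(scc[0]=0,scc[1]=2,scc[2]=?,scc[3]=2,scc[4]=2,scc[5]=2,scc[6]=1)
step 7: low=(low[0]=0,low[1]=1,low[2]=6,low[3]=1,low[4]=1,low[5]=1,low[6]=5); scc=(scc[0]=0,scc[1]=2,scc[2]=3,scc[3]=2,scc[4]=2,scc[5]=2,scc[6]=1)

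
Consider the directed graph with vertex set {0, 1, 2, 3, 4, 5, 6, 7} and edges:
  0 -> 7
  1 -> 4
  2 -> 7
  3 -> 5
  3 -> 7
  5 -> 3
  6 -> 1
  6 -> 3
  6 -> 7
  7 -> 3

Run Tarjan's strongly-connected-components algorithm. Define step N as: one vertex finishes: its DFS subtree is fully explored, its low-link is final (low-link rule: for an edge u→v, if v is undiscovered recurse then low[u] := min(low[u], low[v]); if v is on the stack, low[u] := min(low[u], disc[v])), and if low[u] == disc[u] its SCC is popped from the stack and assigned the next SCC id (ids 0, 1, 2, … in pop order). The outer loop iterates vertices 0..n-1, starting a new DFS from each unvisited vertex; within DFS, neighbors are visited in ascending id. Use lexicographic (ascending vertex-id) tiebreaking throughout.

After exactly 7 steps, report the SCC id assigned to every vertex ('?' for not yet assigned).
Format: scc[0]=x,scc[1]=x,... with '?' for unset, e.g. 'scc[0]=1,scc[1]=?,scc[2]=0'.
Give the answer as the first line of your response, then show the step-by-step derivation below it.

scc[0]=1,scc[1]=3,scc[2]=4,scc[3]=0,scc[4]=2,scc[5]=0,scc[6]=?,scc[7]=0

step 1: low=(low[0]=0,low[1]=?,low[2]=?,low[3]=2,low[4]=?,low[5]=2,low[6]=?,low[7]=1); scc=(scc[0]=?,scc[1]=?,scc[2]=?,scc[3]=?,scc[4]=?,scc[5]=?,scc[6]=?,scc[7]=?)
step 2: low=(low[0]=0,low[1]=?,low[2]=?,low[3]=1,low[4]=?,low[5]=2,low[6]=?,low[7]=1); scc=(scc[0]=?,scc[1]=?,scc[2]=?,scc[3]=?,scc[4]=?,scc[5]=?,scc[6]=?,scc[7]=?)
step 3: low=(low[0]=0,low[1]=?,low[2]=?,low[3]=1,low[4]=?,low[5]=2,low[6]=?,low[7]=1); scc=(scc[0]=?,scc[1]=?,scc[2]=?,scc[3]=0,scc[4]=?,scc[5]=0,scc[6]=?,scc[7]=0)
step 4: low=(low[0]=0,low[1]=?,low[2]=?,low[3]=1,low[4]=?,low[5]=2,low[6]=?,low[7]=1); scc=(scc[0]=1,scc[1]=?,scc[2]=?,scc[3]=0,scc[4]=?,scc[5]=0,scc[6]=?,scc[7]=0)
step 5: low=(low[0]=0,low[1]=4,low[2]=?,low[3]=1,low[4]=5,low[5]=2,low[6]=?,low[7]=1); scc=(scc[0]=1,scc[1]=?,scc[2]=?,scc[3]=0,scc[4]=2,scc[5]=0,scc[6]=?,scc[7]=0)
step 6: low=(low[0]=0,low[1]=4,low[2]=?,low[3]=1,low[4]=5,low[5]=2,low[6]=?,low[7]=1); scc=(scc[0]=1,scc[1]=3,scc[2]=?,scc[3]=0,scc[4]=2,scc[5]=0,scc[6]=?,scc[7]=0)
step 7: low=(low[0]=0,low[1]=4,low[2]=6,low[3]=1,low[4]=5,low[5]=2,low[6]=?,low[7]=1); scc=(scc[0]=1,scc[1]=3,scc[2]=4,scc[3]=0,scc[4]=2,scc[5]=0,scc[6]=?,scc[7]=0)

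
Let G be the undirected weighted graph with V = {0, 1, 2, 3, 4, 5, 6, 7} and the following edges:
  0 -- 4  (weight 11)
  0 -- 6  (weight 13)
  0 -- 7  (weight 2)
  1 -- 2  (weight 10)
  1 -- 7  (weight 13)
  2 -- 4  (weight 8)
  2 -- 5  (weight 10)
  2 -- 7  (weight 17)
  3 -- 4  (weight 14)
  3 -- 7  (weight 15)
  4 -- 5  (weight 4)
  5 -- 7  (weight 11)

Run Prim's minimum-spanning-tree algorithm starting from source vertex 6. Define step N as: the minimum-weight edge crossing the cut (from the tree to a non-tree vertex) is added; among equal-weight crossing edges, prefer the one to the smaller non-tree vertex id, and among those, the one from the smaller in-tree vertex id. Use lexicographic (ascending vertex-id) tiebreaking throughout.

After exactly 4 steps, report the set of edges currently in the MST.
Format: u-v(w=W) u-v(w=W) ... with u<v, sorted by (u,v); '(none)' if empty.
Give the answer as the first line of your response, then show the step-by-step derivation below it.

0-4(w=11) 0-6(w=13) 0-7(w=2) 4-5(w=4)

step 1: add edge 0-6 (w=13); MST = {0-6(w=13)}
step 2: add edge 0-7 (w=2); MST = {0-6(w=13) 0-7(w=2)}
step 3: add edge 0-4 (w=11); MST = {0-4(w=11) 0-6(w=13) 0-7(w=2)}
step 4: add edge 4-5 (w=4); MST = {0-4(w=11) 0-6(w=13) 0-7(w=2) 4-5(w=4)}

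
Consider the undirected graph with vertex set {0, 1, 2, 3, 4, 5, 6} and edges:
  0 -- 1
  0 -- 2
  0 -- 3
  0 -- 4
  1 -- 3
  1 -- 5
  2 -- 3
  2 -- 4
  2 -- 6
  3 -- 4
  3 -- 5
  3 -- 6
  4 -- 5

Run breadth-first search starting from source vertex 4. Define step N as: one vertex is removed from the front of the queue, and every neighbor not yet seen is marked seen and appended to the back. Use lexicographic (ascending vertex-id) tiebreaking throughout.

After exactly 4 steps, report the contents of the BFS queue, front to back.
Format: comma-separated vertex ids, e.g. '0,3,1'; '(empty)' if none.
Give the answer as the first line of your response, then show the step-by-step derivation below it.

5,1,6

step 1: dequeue 4; queue=[0,2,3,5]; order=4
step 2: dequeue 0; queue=[2,3,5,1]; order=4,0
step 3: dequeue 2; queue=[3,5,1,6]; order=4,0,2
step 4: dequeue 3; queue=[5,1,6]; order=4,0,2,3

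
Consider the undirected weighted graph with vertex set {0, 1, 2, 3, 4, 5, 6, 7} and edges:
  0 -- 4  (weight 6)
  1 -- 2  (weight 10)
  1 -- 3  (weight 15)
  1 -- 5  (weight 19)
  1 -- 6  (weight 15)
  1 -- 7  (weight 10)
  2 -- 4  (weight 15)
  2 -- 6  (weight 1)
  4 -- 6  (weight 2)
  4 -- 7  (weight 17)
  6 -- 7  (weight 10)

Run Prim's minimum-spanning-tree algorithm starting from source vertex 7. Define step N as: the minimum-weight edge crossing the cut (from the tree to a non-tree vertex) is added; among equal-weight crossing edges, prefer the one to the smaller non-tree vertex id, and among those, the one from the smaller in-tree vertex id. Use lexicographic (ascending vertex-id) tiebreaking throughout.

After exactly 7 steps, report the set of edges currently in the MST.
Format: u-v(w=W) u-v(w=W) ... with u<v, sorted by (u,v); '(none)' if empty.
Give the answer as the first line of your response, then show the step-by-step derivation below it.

0-4(w=6) 1-2(w=10) 1-3(w=15) 1-5(w=19) 1-7(w=10) 2-6(w=1) 4-6(w=2)

step 1: add edge 1-7 (w=10); MST = {1-7(w=10)}
step 2: add edge 1-2 (w=10); MST = {1-2(w=10) 1-7(w=10)}
step 3: add edge 2-6 (w=1); MST = {1-2(w=10) 1-7(w=10) 2-6(w=1)}
step 4: add edge 4-6 (w=2); MST = {1-2(w=10) 1-7(w=10) 2-6(w=1) 4-6(w=2)}
step 5: add edge 0-4 (w=6); MST = {0-4(w=6) 1-2(w=10) 1-7(w=10) 2-6(w=1) 4-6(w=2)}
step 6: add edge 1-3 (w=15); MST = {0-4(w=6) 1-2(w=10) 1-3(w=15) 1-7(w=10) 2-6(w=1) 4-6(w=2)}
step 7: add edge 1-5 (w=19); MST = {0-4(w=6) 1-2(w=10) 1-3(w=15) 1-5(w=19) 1-7(w=10) 2-6(w=1) 4-6(w=2)}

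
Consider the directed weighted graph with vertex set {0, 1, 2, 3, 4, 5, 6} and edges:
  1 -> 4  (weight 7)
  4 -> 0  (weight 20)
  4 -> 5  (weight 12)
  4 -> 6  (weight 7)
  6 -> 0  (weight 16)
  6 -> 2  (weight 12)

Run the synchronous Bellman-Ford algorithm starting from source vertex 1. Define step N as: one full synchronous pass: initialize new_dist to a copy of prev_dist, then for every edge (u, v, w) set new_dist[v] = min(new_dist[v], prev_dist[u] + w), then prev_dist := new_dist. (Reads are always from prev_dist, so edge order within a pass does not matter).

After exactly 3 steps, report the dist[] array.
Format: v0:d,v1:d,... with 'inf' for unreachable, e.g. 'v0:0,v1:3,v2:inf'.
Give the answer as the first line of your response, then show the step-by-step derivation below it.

v0:27,v1:0,v2:26,v3:inf,v4:7,v5:19,v6:14

step 1: dist = v0:inf,v1:0,v2:inf,v3:inf,v4:7,v5:inf,v6:inf
step 2: dist = v0:27,v1:0,v2:inf,v3:inf,v4:7,v5:19,v6:14
step 3: dist = v0:27,v1:0,v2:26,v3:inf,v4:7,v5:19,v6:14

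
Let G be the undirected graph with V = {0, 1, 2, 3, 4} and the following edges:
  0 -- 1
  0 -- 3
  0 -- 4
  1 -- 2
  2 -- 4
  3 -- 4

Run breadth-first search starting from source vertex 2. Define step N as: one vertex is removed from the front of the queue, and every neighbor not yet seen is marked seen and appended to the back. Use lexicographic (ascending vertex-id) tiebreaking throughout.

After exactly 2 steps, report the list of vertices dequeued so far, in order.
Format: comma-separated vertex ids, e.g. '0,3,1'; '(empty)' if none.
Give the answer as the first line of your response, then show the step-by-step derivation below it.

2,1

step 1: dequeue 2; queue=[1,4]; order=2
step 2: dequeue 1; queue=[4,0]; order=2,1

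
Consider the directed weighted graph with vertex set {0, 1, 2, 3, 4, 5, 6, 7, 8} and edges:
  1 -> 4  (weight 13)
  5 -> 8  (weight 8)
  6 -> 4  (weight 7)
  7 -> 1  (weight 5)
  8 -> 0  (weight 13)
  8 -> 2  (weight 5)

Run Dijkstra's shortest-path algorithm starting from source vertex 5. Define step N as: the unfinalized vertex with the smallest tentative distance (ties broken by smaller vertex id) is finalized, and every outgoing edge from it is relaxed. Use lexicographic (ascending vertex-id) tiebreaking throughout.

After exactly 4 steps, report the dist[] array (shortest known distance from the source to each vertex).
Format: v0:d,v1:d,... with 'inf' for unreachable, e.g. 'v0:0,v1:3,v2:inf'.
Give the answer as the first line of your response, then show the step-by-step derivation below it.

v0:21,v1:inf,v2:13,v3:inf,v4:inf,v5:0,v6:inf,v7:inf,v8:8

step 1: dist = v0:inf,v1:inf,v2:inf,v3:inf,v4:inf,v5:0,v6:inf,v7:inf,v8:8
step 2: dist = v0:21,v1:inf,v2:13,v3:inf,v4:inf,v5:0,v6:inf,v7:inf,v8:8
step 3: dist = v0:21,v1:inf,v2:13,v3:inf,v4:inf,v5:0,v6:inf,v7:inf,v8:8
step 4: dist = v0:21,v1:inf,v2:13,v3:inf,v4:inf,v5:0,v6:inf,v7:inf,v8:8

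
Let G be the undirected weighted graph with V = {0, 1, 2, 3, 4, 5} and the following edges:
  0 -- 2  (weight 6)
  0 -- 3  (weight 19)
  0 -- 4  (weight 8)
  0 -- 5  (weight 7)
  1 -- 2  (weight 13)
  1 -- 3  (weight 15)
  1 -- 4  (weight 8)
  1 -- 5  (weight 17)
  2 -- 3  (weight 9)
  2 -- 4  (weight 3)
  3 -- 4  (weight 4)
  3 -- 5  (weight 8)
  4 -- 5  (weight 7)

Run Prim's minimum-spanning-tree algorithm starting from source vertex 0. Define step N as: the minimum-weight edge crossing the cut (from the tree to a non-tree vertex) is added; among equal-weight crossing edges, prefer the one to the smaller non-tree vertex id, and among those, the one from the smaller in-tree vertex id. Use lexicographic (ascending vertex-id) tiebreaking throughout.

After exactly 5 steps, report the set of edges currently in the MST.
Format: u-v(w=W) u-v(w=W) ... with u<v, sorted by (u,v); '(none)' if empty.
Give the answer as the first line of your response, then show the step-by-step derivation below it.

0-2(w=6) 0-5(w=7) 1-4(w=8) 2-4(w=3) 3-4(w=4)

step 1: add edge 0-2 (w=6); MST = {0-2(w=6)}
step 2: add edge 2-4 (w=3); MST = {0-2(w=6) 2-4(w=3)}
step 3: add edge 3-4 (w=4); MST = {0-2(w=6) 2-4(w=3) 3-4(w=4)}
step 4: add edge 0-5 (w=7); MST = {0-2(w=6) 0-5(w=7) 2-4(w=3) 3-4(w=4)}
step 5: add edge 1-4 (w=8); MST = {0-2(w=6) 0-5(w=7) 1-4(w=8) 2-4(w=3) 3-4(w=4)}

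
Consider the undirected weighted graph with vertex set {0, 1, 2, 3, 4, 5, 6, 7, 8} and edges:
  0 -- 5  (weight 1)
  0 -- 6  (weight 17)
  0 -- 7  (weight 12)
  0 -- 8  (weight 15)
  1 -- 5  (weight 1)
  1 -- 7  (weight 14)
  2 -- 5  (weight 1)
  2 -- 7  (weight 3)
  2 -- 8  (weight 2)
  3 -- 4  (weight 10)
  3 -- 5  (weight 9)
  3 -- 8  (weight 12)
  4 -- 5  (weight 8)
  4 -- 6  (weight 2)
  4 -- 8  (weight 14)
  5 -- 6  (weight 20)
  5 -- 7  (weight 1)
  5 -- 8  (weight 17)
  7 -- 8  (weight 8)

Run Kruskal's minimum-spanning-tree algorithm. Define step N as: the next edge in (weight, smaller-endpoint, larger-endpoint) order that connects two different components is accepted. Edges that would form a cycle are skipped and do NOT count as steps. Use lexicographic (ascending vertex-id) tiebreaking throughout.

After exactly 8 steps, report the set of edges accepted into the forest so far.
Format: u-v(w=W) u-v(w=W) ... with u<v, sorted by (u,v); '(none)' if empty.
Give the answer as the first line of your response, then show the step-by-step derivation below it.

0-5(w=1) 1-5(w=1) 2-5(w=1) 2-8(w=2) 3-5(w=9) 4-5(w=8) 4-6(w=2) 5-7(w=1)

step 1: add edge 0-5 (w=1); MST = {0-5(w=1)}
step 2: add edge 1-5 (w=1); MST = {0-5(w=1) 1-5(w=1)}
step 3: add edge 2-5 (w=1); MST = {0-5(w=1) 1-5(w=1) 2-5(w=1)}
step 4: add edge 5-7 (w=1); MST = {0-5(w=1) 1-5(w=1) 2-5(w=1) 5-7(w=1)}
step 5: add edge 2-8 (w=2); MST = {0-5(w=1) 1-5(w=1) 2-5(w=1) 2-8(w=2) 5-7(w=1)}
step 6: add edge 4-6 (w=2); MST = {0-5(w=1) 1-5(w=1) 2-5(w=1) 2-8(w=2) 4-6(w=2) 5-7(w=1)}
step 7: add edge 4-5 (w=8); MST = {0-5(w=1) 1-5(w=1) 2-5(w=1) 2-8(w=2) 4-5(w=8) 4-6(w=2) 5-7(w=1)}
step 8: add edge 3-5 (w=9); MST = {0-5(w=1) 1-5(w=1) 2-5(w=1) 2-8(w=2) 3-5(w=9) 4-5(w=8) 4-6(w=2) 5-7(w=1)}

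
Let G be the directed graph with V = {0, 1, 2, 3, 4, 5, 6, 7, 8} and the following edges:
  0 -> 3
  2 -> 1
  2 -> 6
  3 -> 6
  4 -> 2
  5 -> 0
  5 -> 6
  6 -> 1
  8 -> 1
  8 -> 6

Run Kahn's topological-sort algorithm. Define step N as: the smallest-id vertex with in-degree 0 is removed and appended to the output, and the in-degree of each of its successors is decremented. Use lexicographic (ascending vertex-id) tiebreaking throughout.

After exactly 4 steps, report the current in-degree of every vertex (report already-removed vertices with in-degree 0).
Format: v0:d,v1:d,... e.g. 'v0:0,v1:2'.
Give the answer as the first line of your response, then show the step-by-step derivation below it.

v0:0,v1:2,v2:0,v3:0,v4:0,v5:0,v6:2,v7:0,v8:0

step 1: output 4; order=[4]; indeg=(1,3,0,1,0,0,4,0,0)
step 2: output 2; order=[4,2]; indeg=(1,2,0,1,0,0,3,0,0)
step 3: output 5; order=[4,2,5]; indeg=(0,2,0,1,0,0,2,0,0)
step 4: output 0; order=[4,2,5,0]; indeg=(0,2,0,0,0,0,2,0,0)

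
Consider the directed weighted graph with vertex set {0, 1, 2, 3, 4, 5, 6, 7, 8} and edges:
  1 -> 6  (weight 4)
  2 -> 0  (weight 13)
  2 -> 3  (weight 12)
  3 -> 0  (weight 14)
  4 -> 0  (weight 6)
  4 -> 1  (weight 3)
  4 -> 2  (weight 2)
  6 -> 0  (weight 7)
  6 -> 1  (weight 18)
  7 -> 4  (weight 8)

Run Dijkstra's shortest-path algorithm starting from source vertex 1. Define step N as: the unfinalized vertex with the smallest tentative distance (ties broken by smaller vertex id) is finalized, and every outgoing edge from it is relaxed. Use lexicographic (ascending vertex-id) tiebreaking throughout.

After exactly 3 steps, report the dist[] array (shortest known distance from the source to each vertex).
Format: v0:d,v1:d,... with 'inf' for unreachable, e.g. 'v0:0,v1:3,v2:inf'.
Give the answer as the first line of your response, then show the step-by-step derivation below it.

v0:11,v1:0,v2:inf,v3:inf,v4:inf,v5:inf,v6:4,v7:inf,v8:inf

step 1: dist = v0:inf,v1:0,v2:inf,v3:inf,v4:inf,v5:inf,v6:4,v7:inf,v8:inf
step 2: dist = v0:11,v1:0,v2:inf,v3:inf,v4:inf,v5:inf,v6:4,v7:inf,v8:inf
step 3: dist = v0:11,v1:0,v2:inf,v3:inf,v4:inf,v5:inf,v6:4,v7:inf,v8:inf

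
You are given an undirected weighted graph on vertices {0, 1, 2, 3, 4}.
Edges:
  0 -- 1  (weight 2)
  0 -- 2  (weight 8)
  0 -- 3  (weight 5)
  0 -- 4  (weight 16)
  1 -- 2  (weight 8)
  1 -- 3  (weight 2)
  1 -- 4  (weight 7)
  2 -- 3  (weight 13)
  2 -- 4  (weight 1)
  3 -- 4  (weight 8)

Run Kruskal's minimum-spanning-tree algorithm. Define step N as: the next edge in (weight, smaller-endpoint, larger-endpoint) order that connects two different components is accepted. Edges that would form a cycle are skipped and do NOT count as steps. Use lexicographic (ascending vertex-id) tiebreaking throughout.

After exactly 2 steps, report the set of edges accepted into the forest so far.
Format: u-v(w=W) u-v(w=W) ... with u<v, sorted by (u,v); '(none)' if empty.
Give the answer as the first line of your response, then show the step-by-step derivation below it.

0-1(w=2) 2-4(w=1)

step 1: add edge 2-4 (w=1); MST = {2-4(w=1)}
step 2: add edge 0-1 (w=2); MST = {0-1(w=2) 2-4(w=1)}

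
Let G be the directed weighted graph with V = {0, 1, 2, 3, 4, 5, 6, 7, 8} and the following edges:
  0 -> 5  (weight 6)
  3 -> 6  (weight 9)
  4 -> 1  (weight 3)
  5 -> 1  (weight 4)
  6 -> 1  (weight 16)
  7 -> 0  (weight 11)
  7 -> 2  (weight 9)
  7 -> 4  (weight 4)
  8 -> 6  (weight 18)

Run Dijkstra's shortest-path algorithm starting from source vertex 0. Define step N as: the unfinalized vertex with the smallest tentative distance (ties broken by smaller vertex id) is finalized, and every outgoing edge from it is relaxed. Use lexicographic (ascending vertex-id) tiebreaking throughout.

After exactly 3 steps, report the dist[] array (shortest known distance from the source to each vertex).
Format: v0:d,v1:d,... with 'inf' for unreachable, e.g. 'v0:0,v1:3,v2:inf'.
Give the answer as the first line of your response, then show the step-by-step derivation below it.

v0:0,v1:10,v2:inf,v3:inf,v4:inf,v5:6,v6:inf,v7:inf,v8:inf

step 1: dist = v0:0,v1:inf,v2:inf,v3:inf,v4:inf,v5:6,v6:inf,v7:inf,v8:inf
step 2: dist = v0:0,v1:10,v2:inf,v3:inf,v4:inf,v5:6,v6:inf,v7:inf,v8:inf
step 3: dist = v0:0,v1:10,v2:inf,v3:inf,v4:inf,v5:6,v6:inf,v7:inf,v8:inf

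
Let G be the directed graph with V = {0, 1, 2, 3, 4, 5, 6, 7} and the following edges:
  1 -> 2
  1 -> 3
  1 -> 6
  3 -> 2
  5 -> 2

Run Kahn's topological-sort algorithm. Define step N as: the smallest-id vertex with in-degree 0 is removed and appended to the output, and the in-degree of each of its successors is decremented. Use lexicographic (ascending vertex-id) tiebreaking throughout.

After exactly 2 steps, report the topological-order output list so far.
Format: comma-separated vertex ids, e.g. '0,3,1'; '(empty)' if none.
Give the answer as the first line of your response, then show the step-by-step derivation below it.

0,1

step 1: output 0; order=[0]; indeg=(0,0,3,1,0,0,1,0)
step 2: output 1; order=[0,1]; indeg=(0,0,2,0,0,0,0,0)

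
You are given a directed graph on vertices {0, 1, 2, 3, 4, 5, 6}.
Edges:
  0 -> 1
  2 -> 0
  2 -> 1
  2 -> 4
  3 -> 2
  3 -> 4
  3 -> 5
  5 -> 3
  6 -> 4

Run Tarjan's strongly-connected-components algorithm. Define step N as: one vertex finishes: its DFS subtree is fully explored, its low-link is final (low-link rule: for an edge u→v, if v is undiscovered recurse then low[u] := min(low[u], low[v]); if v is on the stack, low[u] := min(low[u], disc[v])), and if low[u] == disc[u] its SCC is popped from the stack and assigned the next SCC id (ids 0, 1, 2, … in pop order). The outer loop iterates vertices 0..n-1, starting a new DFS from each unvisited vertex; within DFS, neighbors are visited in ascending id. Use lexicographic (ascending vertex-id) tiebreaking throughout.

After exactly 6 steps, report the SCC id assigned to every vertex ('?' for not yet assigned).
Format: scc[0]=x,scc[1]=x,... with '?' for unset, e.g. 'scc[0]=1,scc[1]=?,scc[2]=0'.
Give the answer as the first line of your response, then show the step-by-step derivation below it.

scc[0]=1,scc[1]=0,scc[2]=3,scc[3]=4,scc[4]=2,scc[5]=4,scc[6]=?

step 1: low=(low[0]=0,low[1]=1,low[2]=?,low[3]=?,low[4]=?,low[5]=?,low[6]=?); scc=(scc[0]=?,scc[1]=0,scc[2]=?,scc[3]=?,scc[4]=?,scc[5]=?,scc[6]=?)
step 2: low=(low[0]=0,low[1]=1,low[2]=?,low[3]=?,low[4]=?,low[5]=?,low[6]=?); scc=(scc[0]=1,scc[1]=0,scc[2]=?,scc[3]=?,scc[4]=?,scc[5]=?,scc[6]=?)
step 3: low=(low[0]=0,low[1]=1,low[2]=2,low[3]=?,low[4]=3,low[5]=?,low[6]=?); scc=(scc[0]=1,scc[1]=0,scc[2]=?,scc[3]=?,scc[4]=2,scc[5]=?,scc[6]=?)
step 4: low=(low[0]=0,low[1]=1,low[2]=2,low[3]=?,low[4]=3,low[5]=?,low[6]=?); scc=(scc[0]=1,scc[1]=0,scc[2]=3,scc[3]=?,scc[4]=2,scc[5]=?,scc[6]=?)
step 5: low=(low[0]=0,low[1]=1,low[2]=2,low[3]=4,low[4]=3,low[5]=4,low[6]=?); scc=(scc[0]=1,scc[1]=0,scc[2]=3,scc[3]=?,scc[4]=2,scc[5]=?,scc[6]=?)
step 6: low=(low[0]=0,low[1]=1,low[2]=2,low[3]=4,low[4]=3,low[5]=4,low[6]=?); scc=(scc[0]=1,scc[1]=0,scc[2]=3,scc[3]=4,scc[4]=2,scc[5]=4,scc[6]=?)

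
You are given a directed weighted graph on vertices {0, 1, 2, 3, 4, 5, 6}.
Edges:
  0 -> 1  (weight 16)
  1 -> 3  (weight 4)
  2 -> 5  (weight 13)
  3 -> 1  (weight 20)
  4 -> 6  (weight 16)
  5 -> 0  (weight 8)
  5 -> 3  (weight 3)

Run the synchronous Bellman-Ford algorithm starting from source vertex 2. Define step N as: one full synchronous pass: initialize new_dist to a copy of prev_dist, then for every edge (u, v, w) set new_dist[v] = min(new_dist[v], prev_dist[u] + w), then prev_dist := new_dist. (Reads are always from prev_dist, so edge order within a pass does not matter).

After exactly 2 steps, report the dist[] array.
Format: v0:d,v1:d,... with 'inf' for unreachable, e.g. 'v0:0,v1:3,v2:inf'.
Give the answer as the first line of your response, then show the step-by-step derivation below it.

v0:21,v1:inf,v2:0,v3:16,v4:inf,v5:13,v6:inf

step 1: dist = v0:inf,v1:inf,v2:0,v3:inf,v4:inf,v5:13,v6:inf
step 2: dist = v0:21,v1:inf,v2:0,v3:16,v4:inf,v5:13,v6:inf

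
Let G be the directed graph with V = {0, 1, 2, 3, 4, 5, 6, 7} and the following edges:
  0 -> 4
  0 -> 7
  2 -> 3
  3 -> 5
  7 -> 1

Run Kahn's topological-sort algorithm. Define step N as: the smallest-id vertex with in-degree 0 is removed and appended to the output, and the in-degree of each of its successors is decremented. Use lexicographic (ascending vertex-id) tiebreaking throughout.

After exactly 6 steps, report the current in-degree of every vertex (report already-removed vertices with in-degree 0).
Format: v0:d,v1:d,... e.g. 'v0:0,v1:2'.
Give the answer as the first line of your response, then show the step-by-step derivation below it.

v0:0,v1:1,v2:0,v3:0,v4:0,v5:0,v6:0,v7:0

step 1: output 0; order=[0]; indeg=(0,1,0,1,0,1,0,0)
step 2: output 2; order=[0,2]; indeg=(0,1,0,0,0,1,0,0)
step 3: output 3; order=[0,2,3]; indeg=(0,1,0,0,0,0,0,0)
step 4: output 4; order=[0,2,3,4]; indeg=(0,1,0,0,0,0,0,0)
step 5: output 5; order=[0,2,3,4,5]; indeg=(0,1,0,0,0,0,0,0)
step 6: output 6; order=[0,2,3,4,5,6]; indeg=(0,1,0,0,0,0,0,0)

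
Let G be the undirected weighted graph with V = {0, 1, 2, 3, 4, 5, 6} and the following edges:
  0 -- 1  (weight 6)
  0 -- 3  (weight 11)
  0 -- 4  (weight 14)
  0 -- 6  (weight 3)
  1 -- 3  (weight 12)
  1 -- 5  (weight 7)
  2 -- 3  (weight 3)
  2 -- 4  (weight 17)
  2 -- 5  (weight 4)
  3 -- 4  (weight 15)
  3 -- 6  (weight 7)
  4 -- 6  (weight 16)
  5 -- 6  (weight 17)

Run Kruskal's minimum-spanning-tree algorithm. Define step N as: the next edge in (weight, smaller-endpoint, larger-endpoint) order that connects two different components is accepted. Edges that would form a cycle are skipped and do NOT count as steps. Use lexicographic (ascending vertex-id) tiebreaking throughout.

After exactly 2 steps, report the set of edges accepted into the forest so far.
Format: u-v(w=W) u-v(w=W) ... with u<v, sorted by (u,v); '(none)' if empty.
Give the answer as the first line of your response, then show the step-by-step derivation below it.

0-6(w=3) 2-3(w=3)

step 1: add edge 0-6 (w=3); MST = {0-6(w=3)}
step 2: add edge 2-3 (w=3); MST = {0-6(w=3) 2-3(w=3)}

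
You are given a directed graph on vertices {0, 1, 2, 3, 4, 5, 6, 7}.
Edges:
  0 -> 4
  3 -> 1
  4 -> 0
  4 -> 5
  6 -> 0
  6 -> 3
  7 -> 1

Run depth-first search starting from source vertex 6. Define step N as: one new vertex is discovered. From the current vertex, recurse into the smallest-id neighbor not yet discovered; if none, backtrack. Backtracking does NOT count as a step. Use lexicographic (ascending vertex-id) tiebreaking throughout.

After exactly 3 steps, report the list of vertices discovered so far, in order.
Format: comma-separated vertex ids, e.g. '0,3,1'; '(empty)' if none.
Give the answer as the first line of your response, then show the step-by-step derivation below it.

6,0,4

step 1: discover 6; path=6; order=6
step 2: discover 0; path=6>0; order=6,0
step 3: discover 4; path=6>0>4; order=6,0,4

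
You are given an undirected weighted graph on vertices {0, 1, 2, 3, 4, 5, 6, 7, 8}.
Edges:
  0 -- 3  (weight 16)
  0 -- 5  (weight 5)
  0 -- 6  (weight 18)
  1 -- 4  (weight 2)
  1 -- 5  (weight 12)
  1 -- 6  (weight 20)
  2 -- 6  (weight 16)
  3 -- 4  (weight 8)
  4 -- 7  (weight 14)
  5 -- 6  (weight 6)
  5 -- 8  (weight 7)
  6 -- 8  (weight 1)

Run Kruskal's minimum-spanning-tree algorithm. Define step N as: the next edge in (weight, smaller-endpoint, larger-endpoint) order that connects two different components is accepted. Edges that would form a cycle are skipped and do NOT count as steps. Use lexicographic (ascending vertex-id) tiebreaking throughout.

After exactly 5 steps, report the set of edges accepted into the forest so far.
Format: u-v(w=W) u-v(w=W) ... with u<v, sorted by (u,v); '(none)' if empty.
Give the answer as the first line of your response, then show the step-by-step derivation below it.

0-5(w=5) 1-4(w=2) 3-4(w=8) 5-6(w=6) 6-8(w=1)

step 1: add edge 6-8 (w=1); MST = {6-8(w=1)}
step 2: add edge 1-4 (w=2); MST = {1-4(w=2) 6-8(w=1)}
step 3: add edge 0-5 (w=5); MST = {0-5(w=5) 1-4(w=2) 6-8(w=1)}
step 4: add edge 5-6 (w=6); MST = {0-5(w=5) 1-4(w=2) 5-6(w=6) 6-8(w=1)}
step 5: add edge 3-4 (w=8); MST = {0-5(w=5) 1-4(w=2) 3-4(w=8) 5-6(w=6) 6-8(w=1)}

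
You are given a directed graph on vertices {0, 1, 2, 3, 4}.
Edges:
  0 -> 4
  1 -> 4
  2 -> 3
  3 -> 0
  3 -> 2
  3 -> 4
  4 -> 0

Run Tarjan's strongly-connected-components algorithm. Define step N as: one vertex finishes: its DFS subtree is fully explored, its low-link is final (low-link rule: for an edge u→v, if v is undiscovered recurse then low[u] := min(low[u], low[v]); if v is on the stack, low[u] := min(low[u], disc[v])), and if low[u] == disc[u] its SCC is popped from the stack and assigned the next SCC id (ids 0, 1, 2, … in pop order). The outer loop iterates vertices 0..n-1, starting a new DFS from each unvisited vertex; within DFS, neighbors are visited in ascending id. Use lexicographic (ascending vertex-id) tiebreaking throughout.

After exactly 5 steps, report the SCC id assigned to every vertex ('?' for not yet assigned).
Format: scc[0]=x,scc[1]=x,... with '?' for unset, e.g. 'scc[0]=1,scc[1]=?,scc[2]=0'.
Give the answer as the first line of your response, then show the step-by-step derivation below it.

scc[0]=0,scc[1]=1,scc[2]=2,scc[3]=2,scc[4]=0

step 1: low=(low[0]=0,low[1]=?,low[2]=?,low[3]=?,low[4]=0); scc=(scc[0]=?,scc[1]=?,scc[2]=?,scc[3]=?,scc[4]=?)
step 2: low=(low[0]=0,low[1]=?,low[2]=?,low[3]=?,low[4]=0); scc=(scc[0]=0,scc[1]=?,scc[2]=?,scc[3]=?,scc[4]=0)
step 3: low=(low[0]=0,low[1]=2,low[2]=?,low[3]=?,low[4]=0); scc=(scc[0]=0,scc[1]=1,scc[2]=?,scc[3]=?,scc[4]=0)
step 4: low=(low[0]=0,low[1]=2,low[2]=3,low[3]=3,low[4]=0); scc=(scc[0]=0,scc[1]=1,scc[2]=?,scc[3]=?,scc[4]=0)
step 5: low=(low[0]=0,low[1]=2,low[2]=3,low[3]=3,low[4]=0); scc=(scc[0]=0,scc[1]=1,scc[2]=2,scc[3]=2,scc[4]=0)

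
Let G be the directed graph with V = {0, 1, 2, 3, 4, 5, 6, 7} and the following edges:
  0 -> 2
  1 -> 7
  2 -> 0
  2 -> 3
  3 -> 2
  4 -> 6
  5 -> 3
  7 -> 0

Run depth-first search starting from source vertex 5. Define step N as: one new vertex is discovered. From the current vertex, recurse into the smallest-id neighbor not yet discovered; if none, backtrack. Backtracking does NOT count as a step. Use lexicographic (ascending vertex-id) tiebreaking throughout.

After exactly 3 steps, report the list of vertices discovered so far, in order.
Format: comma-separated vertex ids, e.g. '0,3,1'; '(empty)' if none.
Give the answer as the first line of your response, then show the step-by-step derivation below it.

5,3,2

step 1: discover 5; path=5; order=5
step 2: discover 3; path=5>3; order=5,3
step 3: discover 2; path=5>3>2; order=5,3,2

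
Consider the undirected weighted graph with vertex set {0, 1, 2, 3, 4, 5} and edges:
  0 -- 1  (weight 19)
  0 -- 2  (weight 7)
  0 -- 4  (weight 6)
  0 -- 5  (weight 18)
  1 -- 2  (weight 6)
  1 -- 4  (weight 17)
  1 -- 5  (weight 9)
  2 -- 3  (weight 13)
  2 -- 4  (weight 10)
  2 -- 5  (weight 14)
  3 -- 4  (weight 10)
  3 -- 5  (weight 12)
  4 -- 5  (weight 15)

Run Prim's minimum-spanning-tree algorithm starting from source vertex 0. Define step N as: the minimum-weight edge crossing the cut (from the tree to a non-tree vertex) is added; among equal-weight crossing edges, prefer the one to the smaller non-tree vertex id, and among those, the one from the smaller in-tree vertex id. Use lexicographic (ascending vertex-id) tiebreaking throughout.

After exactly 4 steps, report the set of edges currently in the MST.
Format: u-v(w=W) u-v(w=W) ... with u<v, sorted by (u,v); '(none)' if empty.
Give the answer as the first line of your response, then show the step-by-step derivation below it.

0-2(w=7) 0-4(w=6) 1-2(w=6) 1-5(w=9)

step 1: add edge 0-4 (w=6); MST = {0-4(w=6)}
step 2: add edge 0-2 (w=7); MST = {0-2(w=7) 0-4(w=6)}
step 3: add edge 1-2 (w=6); MST = {0-2(w=7) 0-4(w=6) 1-2(w=6)}
step 4: add edge 1-5 (w=9); MST = {0-2(w=7) 0-4(w=6) 1-2(w=6) 1-5(w=9)}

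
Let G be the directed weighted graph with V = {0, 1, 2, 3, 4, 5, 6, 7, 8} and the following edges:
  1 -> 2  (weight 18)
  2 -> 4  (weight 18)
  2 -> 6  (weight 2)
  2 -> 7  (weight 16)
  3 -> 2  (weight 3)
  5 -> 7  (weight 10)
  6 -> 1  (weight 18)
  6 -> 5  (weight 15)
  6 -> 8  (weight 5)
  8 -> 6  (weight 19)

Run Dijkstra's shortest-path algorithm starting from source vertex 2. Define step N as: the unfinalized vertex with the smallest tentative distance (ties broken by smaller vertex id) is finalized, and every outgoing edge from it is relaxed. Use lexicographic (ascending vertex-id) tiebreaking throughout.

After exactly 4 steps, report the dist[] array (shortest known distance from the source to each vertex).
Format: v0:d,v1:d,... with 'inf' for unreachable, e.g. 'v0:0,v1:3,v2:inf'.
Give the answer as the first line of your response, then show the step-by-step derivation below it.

v0:inf,v1:20,v2:0,v3:inf,v4:18,v5:17,v6:2,v7:16,v8:7

step 1: dist = v0:inf,v1:inf,v2:0,v3:inf,v4:18,v5:inf,v6:2,v7:16,v8:inf
step 2: dist = v0:inf,v1:20,v2:0,v3:inf,v4:18,v5:17,v6:2,v7:16,v8:7
step 3: dist = v0:inf,v1:20,v2:0,v3:inf,v4:18,v5:17,v6:2,v7:16,v8:7
step 4: dist = v0:inf,v1:20,v2:0,v3:inf,v4:18,v5:17,v6:2,v7:16,v8:7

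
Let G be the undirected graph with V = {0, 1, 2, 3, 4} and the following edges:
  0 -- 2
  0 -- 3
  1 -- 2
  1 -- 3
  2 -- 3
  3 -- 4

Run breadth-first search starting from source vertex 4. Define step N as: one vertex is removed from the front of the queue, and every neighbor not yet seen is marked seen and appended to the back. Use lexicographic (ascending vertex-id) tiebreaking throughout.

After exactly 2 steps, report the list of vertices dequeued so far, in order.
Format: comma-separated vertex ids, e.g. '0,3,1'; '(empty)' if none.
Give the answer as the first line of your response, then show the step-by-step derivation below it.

4,3

step 1: dequeue 4; queue=[3]; order=4
step 2: dequeue 3; queue=[0,1,2]; order=4,3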